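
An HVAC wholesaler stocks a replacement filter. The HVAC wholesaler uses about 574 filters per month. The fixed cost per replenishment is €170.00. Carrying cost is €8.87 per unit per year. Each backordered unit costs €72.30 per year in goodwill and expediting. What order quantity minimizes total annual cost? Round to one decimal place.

Q* ≈ 544.4 filters

Annual demand D = 574 × 12 = 6,888.
With planned backorders, Q* = √(2DS/H) · √((H+B)/B).
√(2DS/H) = √(2 × 6,888 × 170 / 8.87) = 513.836.
√((H+B)/B) = √((8.87+72.3)/72.3) = 1.0596.
Q* ≈ 544.444.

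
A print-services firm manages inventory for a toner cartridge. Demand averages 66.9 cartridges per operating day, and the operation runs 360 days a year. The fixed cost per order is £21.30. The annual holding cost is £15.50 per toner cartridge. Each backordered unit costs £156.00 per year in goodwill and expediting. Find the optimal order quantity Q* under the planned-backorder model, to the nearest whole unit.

Annual demand D = 66.9 × 360 = 24,084.
With planned backorders, Q* = √(2DS/H) · √((H+B)/B).
√(2DS/H) = √(2 × 24,084 × 21.3 / 15.5) = 257.278.
√((H+B)/B) = √((15.5+156)/156) = 1.0485.
Q* ≈ 269.757.

Q* ≈ 270 cartridges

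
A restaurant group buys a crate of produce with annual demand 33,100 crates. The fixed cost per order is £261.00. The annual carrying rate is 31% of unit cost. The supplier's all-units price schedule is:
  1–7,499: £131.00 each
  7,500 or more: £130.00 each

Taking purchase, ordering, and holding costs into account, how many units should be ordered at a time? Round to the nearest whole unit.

Q* ≈ 652 crates

Holding cost per unit per year at price C is H = 0.31·C.
For each price level, check whether its EOQ is feasible; otherwise the best quantity at that price is the breakpoint.
EOQ at £131.00 = 652.3 (feasible in tier 1): TC = 33,100×£131.00 + (33,100/652.3)×261 + (652.3/2)×0.31×£131.00 = £4,362,589.01.
EOQ at £130.00 = 654.8 < 7500, so use break Q=7500: TC = 33,100×£130.00 + (33,100/7500.0)×261 + (7500.0/2)×0.31×£130.00 = £4,455,276.88.
Lowest total cost is £4,362,589.01 at Q = 652.3.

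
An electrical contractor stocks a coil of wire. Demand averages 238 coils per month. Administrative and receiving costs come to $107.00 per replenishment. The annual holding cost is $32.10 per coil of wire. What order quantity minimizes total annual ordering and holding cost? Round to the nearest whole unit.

Q* ≈ 138 coils

Annual demand D = 238 × 12 = 2,856.
EOQ = √(2DS / H) = √(2 × 2,856 × 107 / 32.1).
= √(611,184 / 32.1) = √19,040 ≈ 137.986.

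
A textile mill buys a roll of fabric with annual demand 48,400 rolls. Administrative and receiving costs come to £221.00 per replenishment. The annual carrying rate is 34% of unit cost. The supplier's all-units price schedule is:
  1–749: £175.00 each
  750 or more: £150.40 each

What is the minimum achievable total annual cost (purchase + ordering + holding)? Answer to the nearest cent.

Holding cost per unit per year at price C is H = 0.34·C.
Evaluate total cost at each tier's feasible EOQ or, if the EOQ is below the tier, at the tier's minimum quantity.
EOQ at £175.00 = 599.6 (feasible in tier 1): TC = 48,400×£175.00 + (48,400/599.6)×221 + (599.6/2)×0.34×£175.00 = £8,505,677.33.
EOQ at £150.40 = 646.8 < 750, so use break Q=750: TC = 48,400×£150.40 + (48,400/750.0)×221 + (750.0/2)×0.34×£150.40 = £7,312,797.87.
Lowest total cost among the candidates is at Q = 750.0.

TC* ≈ £7,312,797.87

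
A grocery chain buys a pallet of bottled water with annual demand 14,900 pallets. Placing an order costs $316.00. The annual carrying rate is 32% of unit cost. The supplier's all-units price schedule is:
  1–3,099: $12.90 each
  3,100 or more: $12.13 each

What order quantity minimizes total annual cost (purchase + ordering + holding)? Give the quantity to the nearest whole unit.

Q* ≈ 3,100 pallets

Holding cost per unit per year at price C is H = 0.32·C.
For each price level, check whether its EOQ is feasible; otherwise the best quantity at that price is the breakpoint.
EOQ at $12.90 = 1510.4 (feasible in tier 1): TC = 14,900×$12.90 + (14,900/1510.4)×316 + (1510.4/2)×0.32×$12.90 = $198,444.79.
EOQ at $12.13 = 1557.6 < 3100, so use break Q=3100: TC = 14,900×$12.13 + (14,900/3100.0)×316 + (3100.0/2)×0.32×$12.13 = $188,272.32.
Lowest total cost is $188,272.32 at Q = 3100.0.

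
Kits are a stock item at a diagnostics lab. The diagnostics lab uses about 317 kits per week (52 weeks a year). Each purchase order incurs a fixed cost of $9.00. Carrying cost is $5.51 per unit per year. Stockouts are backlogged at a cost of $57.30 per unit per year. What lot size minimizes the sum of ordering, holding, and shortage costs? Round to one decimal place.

Q* ≈ 243.0 kits

Annual demand D = 317 × 52 = 16,484.
With planned backorders, Q* = √(2DS/H) · √((H+B)/B).
√(2DS/H) = √(2 × 16,484 × 9 / 5.51) = 232.055.
√((H+B)/B) = √((5.51+57.3)/57.3) = 1.0470.
Q* ≈ 242.957.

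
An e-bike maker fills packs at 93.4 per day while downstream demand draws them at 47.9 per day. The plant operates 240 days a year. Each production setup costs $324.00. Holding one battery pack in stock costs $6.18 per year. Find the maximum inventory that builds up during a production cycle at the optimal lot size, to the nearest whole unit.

I_max ≈ 766 packs

Annual demand D = 47.9 × 240 = 11,496.
Production build-up factor (1 − d/p) = 1 − 47.9/93.4 = 0.4872.
Q* = √(2DS / (H(1 − d/p))) = √(2 × 11,496 × 324 / (6.18 × 0.4872)).
= √(7,449,408 / 3.0106) ≈ 1573.021.
Maximum inventory = Q*(1 − d/p) = 1573.021 × 0.4872 ≈ 766.300.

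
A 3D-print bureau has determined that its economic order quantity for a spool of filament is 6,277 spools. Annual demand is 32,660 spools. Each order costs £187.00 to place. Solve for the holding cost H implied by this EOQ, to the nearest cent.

The basic EOQ model gives Q* = √(2DS/H); rearrange for the unknown.
From Q* = √(2DS/H): H = 2DS / Q*² = 2 × 32,660 × 187 / 6,277² = 0.3100.

H ≈ £0.31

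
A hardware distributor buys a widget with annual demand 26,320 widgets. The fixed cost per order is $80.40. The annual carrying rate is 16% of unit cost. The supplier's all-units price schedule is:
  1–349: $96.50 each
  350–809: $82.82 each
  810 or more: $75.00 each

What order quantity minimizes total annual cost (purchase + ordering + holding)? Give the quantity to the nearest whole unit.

Q* ≈ 810 widgets

Holding cost per unit per year at price C is H = 0.16·C.
Candidates are each tier's EOQ (if it falls in that tier) and each price-break quantity.
Tier 1 ($96.50): EOQ = 523.6 exceeds tier's upper bound 349, so this tier is dominated.
EOQ at $82.82 = 565.1 (feasible in tier 2): TC = 26,320×$82.82 + (26,320/565.1)×80.4 + (565.1/2)×0.16×$82.82 = $2,187,311.22.
EOQ at $75.00 = 593.9 < 810, so use break Q=810: TC = 26,320×$75.00 + (26,320/810.0)×80.4 + (810.0/2)×0.16×$75.00 = $1,981,472.50.
Lowest total cost is $1,981,472.50 at Q = 810.0.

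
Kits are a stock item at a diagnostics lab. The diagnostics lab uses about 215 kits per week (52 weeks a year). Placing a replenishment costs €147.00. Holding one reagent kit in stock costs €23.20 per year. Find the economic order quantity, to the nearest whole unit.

Annual demand D = 215 × 52 = 11,180.
EOQ = √(2DS / H) = √(2 × 11,180 × 147 / 23.2).
= √(3,286,920 / 23.2) = √141,677.5862 ≈ 376.401.

Q* ≈ 376 kits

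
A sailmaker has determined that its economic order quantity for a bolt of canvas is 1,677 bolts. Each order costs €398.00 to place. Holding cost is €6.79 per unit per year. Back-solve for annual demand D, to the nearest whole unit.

D ≈ 23,990 bolts per year

The basic EOQ model gives Q* = √(2DS/H); rearrange for the unknown.
From Q* = √(2DS/H): D = Q*²H / (2S) = 1,677² × 6.79 / (2 × 398) = 23989.590.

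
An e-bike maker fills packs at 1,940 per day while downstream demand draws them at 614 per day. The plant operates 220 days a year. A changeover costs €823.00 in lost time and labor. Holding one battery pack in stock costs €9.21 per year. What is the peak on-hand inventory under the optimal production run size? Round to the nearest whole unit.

I_max ≈ 4,062 packs

Annual demand D = 614 × 220 = 135,080.
Production build-up factor (1 − d/p) = 1 − 614/1,940 = 0.6835.
Q* = √(2DS / (H(1 − d/p))) = √(2 × 135,080 × 823 / (9.21 × 0.6835)).
= √(222,341,680 / 6.2951) ≈ 5943.055.
Maximum inventory = Q*(1 − d/p) = 5943.055 × 0.6835 ≈ 4062.109.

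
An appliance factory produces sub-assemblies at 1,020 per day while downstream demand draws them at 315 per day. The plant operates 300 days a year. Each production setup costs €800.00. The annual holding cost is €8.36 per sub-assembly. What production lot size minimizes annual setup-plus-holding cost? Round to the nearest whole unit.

Q* ≈ 5,115 sub-assemblies

Annual demand D = 315 × 300 = 94,500.
Production build-up factor (1 − d/p) = 1 − 315/1,020 = 0.6912.
Q* = √(2DS / (H(1 − d/p))) = √(2 × 94,500 × 800 / (8.36 × 0.6912)).
= √(151,200,000 / 5.7782) ≈ 5115.385.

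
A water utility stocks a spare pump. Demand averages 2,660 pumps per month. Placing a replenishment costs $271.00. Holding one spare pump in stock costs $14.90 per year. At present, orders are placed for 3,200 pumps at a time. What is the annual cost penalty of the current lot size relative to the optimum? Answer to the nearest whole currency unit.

Extra cost ≈ $10,488 per year

Annual demand D = 2,660 × 12 = 31,920.
EOQ = √(2DS/H) = √(2 × 31,920 × 271 / 14.9) ≈ 1077.55.
Cost at Q* = (D/Q*)S + (Q*/2)H = √(2DSH) ≈ $16,055.51.
Cost at Q = 3,200: (31,920/3,200)×271 + (3,200/2)×14.9 = $2,703.22 + $23,840.00 = $26,543.22.
Excess = $26,543.22 − $16,055.51 = $10,487.71.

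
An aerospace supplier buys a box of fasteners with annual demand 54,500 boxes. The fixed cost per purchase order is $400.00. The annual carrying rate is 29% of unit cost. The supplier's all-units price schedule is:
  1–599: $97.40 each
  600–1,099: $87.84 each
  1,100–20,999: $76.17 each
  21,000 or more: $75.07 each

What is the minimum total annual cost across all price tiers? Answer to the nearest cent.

TC* ≈ $4,182,298.75

Holding cost per unit per year at price C is H = 0.29·C.
Candidates are each tier's EOQ (if it falls in that tier) and each price-break quantity.
Tier 1 ($97.40): EOQ = 1242.4 exceeds tier's upper bound 599, so this tier is dominated.
Tier 2 ($87.84): EOQ = 1308.3 exceeds tier's upper bound 1099, so this tier is dominated.
EOQ at $76.17 = 1404.9 (feasible in tier 3): TC = 54,500×$76.17 + (54,500/1404.9)×400 + (1404.9/2)×0.29×$76.17 = $4,182,298.75.
EOQ at $75.07 = 1415.2 < 21000, so use break Q=21000: TC = 54,500×$75.07 + (54,500/21000.0)×400 + (21000.0/2)×0.29×$75.07 = $4,320,941.25.
Lowest total cost among the candidates is at Q = 1404.9.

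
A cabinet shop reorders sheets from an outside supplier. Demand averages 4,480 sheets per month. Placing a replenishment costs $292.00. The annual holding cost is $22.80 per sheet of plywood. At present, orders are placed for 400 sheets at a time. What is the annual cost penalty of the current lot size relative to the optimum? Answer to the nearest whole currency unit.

Annual demand D = 4,480 × 12 = 53,760.
EOQ = √(2DS/H) = √(2 × 53,760 × 292 / 22.8) ≈ 1173.46.
Cost at Q* = (D/Q*)S + (Q*/2)H = √(2DSH) ≈ $26,754.91.
Cost at Q = 400: (53,760/400)×292 + (400/2)×22.8 = $39,244.80 + $4,560.00 = $43,804.80.
Excess = $43,804.80 − $26,754.91 = $17,049.89.

Extra cost ≈ $17,050 per year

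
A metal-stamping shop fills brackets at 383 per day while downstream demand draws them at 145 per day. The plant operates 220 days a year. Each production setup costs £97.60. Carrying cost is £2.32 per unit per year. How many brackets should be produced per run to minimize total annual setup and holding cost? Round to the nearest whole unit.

Annual demand D = 145 × 220 = 31,900.
Production build-up factor (1 − d/p) = 1 − 145/383 = 0.6214.
Q* = √(2DS / (H(1 − d/p))) = √(2 × 31,900 × 97.6 / (2.32 × 0.6214)).
= √(6,226,880 / 1.4417) ≈ 2078.271.

Q* ≈ 2,078 brackets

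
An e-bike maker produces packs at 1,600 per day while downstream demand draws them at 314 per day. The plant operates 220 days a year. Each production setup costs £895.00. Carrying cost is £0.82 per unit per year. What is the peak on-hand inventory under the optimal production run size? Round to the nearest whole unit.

Annual demand D = 314 × 220 = 69,080.
Production build-up factor (1 − d/p) = 1 − 314/1,600 = 0.8037.
Q* = √(2DS / (H(1 − d/p))) = √(2 × 69,080 × 895 / (0.82 × 0.8037)).
= √(123,653,200 / 0.6591) ≈ 13697.309.
Maximum inventory = Q*(1 − d/p) = 13697.309 × 0.8037 ≈ 11009.212.

I_max ≈ 11,009 packs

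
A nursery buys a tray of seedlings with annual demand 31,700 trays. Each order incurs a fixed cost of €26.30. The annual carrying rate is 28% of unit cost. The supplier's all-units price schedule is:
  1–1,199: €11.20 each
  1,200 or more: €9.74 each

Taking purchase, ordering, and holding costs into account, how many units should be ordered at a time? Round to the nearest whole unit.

Q* ≈ 1,200 trays

Holding cost per unit per year at price C is H = 0.28·C.
Candidates are each tier's EOQ (if it falls in that tier) and each price-break quantity.
EOQ at €11.20 = 729.2 (feasible in tier 1): TC = 31,700×€11.20 + (31,700/729.2)×26.3 + (729.2/2)×0.28×€11.20 = €357,326.71.
EOQ at €9.74 = 781.9 < 1200, so use break Q=1200: TC = 31,700×€9.74 + (31,700/1200.0)×26.3 + (1200.0/2)×0.28×€9.74 = €311,089.08.
Lowest total cost is €311,089.08 at Q = 1200.0.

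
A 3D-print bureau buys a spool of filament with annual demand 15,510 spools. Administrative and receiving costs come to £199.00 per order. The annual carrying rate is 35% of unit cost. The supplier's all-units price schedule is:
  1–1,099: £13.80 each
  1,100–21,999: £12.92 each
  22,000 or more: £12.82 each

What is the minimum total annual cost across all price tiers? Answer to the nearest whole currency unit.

Holding cost per unit per year at price C is H = 0.35·C.
Candidates are each tier's EOQ (if it falls in that tier) and each price-break quantity.
Tier 1 (£13.80): EOQ = 1130.5 exceeds tier's upper bound 1099, so this tier is dominated.
EOQ at £12.92 = 1168.4 (feasible in tier 2): TC = 15,510×£12.92 + (15,510/1168.4)×199 + (1168.4/2)×0.35×£12.92 = £205,672.59.
EOQ at £12.82 = 1172.9 < 22000, so use break Q=22000: TC = 15,510×£12.82 + (15,510/22000.0)×199 + (22000.0/2)×0.35×£12.82 = £248,335.50.
Lowest total cost among the candidates is at Q = 1168.4.

TC* ≈ £205,673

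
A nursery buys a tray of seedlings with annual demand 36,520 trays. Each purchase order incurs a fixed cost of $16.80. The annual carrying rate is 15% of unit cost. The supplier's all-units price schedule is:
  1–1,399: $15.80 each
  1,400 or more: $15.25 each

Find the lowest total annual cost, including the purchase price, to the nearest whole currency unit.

Holding cost per unit per year at price C is H = 0.15·C.
Evaluate total cost at each tier's feasible EOQ or, if the EOQ is below the tier, at the tier's minimum quantity.
EOQ at $15.80 = 719.5 (feasible in tier 1): TC = 36,520×$15.80 + (36,520/719.5)×16.8 + (719.5/2)×0.15×$15.80 = $578,721.33.
EOQ at $15.25 = 732.4 < 1400, so use break Q=1400: TC = 36,520×$15.25 + (36,520/1400.0)×16.8 + (1400.0/2)×0.15×$15.25 = $558,969.49.
Lowest total cost among the candidates is at Q = 1400.0.

TC* ≈ $558,969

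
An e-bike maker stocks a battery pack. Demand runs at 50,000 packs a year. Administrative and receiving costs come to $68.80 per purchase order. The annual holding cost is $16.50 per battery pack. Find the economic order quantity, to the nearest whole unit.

EOQ = √(2DS / H) = √(2 × 50,000 × 68.8 / 16.5).
= √(6,880,000 / 16.5) = √416,969.697 ≈ 645.732.

Q* ≈ 646 packs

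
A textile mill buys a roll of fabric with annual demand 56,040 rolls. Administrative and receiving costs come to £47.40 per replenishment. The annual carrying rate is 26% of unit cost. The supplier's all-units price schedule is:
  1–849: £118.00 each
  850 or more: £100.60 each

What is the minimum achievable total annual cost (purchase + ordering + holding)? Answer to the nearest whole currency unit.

Holding cost per unit per year at price C is H = 0.26·C.
Evaluate total cost at each tier's feasible EOQ or, if the EOQ is below the tier, at the tier's minimum quantity.
EOQ at £118.00 = 416.1 (feasible in tier 1): TC = 56,040×£118.00 + (56,040/416.1)×47.4 + (416.1/2)×0.26×£118.00 = £6,625,486.77.
EOQ at £100.60 = 450.7 < 850, so use break Q=850: TC = 56,040×£100.60 + (56,040/850.0)×47.4 + (850.0/2)×0.26×£100.60 = £5,651,865.35.
Lowest total cost among the candidates is at Q = 850.0.

TC* ≈ £5,651,865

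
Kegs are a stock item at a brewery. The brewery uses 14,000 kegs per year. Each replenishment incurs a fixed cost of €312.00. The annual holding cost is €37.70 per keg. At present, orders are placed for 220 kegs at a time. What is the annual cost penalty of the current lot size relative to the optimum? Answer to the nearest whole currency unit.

EOQ = √(2DS/H) = √(2 × 14,000 × 312 / 37.7) ≈ 481.38.
Cost at Q* = (D/Q*)S + (Q*/2)H = √(2DSH) ≈ €18,147.93.
Cost at Q = 220: (14,000/220)×312 + (220/2)×37.7 = €19,854.55 + €4,147.00 = €24,001.55.
Excess = €24,001.55 − €18,147.93 = €5,853.62.

Extra cost ≈ €5,854 per year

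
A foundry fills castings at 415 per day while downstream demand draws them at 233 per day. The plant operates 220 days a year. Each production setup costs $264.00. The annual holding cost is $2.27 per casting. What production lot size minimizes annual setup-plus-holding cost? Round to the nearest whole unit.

Q* ≈ 5,214 castings

Annual demand D = 233 × 220 = 51,260.
Production build-up factor (1 − d/p) = 1 − 233/415 = 0.4386.
Q* = √(2DS / (H(1 − d/p))) = √(2 × 51,260 × 264 / (2.27 × 0.4386)).
= √(27,065,280 / 0.9955) ≈ 5214.128.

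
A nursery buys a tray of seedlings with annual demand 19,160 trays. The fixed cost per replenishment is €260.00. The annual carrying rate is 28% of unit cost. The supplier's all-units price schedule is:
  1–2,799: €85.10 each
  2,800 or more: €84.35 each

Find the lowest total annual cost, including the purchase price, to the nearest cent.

TC* ≈ €1,645,923.89

Holding cost per unit per year at price C is H = 0.28·C.
Candidates are each tier's EOQ (if it falls in that tier) and each price-break quantity.
EOQ at €85.10 = 646.6 (feasible in tier 1): TC = 19,160×€85.10 + (19,160/646.6)×260 + (646.6/2)×0.28×€85.10 = €1,645,923.89.
EOQ at €84.35 = 649.5 < 2800, so use break Q=2800: TC = 19,160×€84.35 + (19,160/2800.0)×260 + (2800.0/2)×0.28×€84.35 = €1,650,990.34.
Lowest total cost among the candidates is at Q = 646.6.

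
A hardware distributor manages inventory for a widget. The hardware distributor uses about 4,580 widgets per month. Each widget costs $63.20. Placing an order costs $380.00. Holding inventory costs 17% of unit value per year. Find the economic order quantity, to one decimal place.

Annual demand D = 4,580 × 12 = 54,960.
Holding cost H = 0.17 × $63.20 = $10.7440 per unit per year.
EOQ = √(2DS / H) = √(2 × 54,960 × 380 / 10.744).
= √(41,769,600 / 10.744) = √3,887,714.073 ≈ 1971.729.

Q* ≈ 1,971.7 widgets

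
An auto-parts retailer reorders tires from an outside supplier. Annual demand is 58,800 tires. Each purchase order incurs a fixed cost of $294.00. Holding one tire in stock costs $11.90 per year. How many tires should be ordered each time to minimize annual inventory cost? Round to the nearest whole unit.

EOQ = √(2DS / H) = √(2 × 58,800 × 294 / 11.9).
= √(34,574,400 / 11.9) = √2,905,411.7647 ≈ 1704.527.

Q* ≈ 1,705 tires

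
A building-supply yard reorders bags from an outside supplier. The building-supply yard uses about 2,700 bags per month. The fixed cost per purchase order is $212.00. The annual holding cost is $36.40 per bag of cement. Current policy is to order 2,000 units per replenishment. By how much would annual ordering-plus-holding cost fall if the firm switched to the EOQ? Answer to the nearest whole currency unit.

Extra cost ≈ $17,473 per year

Annual demand D = 2,700 × 12 = 32,400.
EOQ = √(2DS/H) = √(2 × 32,400 × 212 / 36.4) ≈ 614.33.
Cost at Q* = (D/Q*)S + (Q*/2)H = √(2DSH) ≈ $22,361.77.
Cost at Q = 2,000: (32,400/2,000)×212 + (2,000/2)×36.4 = $3,434.40 + $36,400.00 = $39,834.40.
Excess = $39,834.40 − $22,361.77 = $17,472.63.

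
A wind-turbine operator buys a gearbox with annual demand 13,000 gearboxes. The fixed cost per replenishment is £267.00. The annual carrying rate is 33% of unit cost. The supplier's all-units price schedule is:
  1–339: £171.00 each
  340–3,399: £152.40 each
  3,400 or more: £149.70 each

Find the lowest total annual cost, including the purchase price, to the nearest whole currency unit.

Holding cost per unit per year at price C is H = 0.33·C.
For each price level, check whether its EOQ is feasible; otherwise the best quantity at that price is the breakpoint.
Tier 1 (£171.00): EOQ = 350.7 exceeds tier's upper bound 339, so this tier is dominated.
EOQ at £152.40 = 371.5 (feasible in tier 2): TC = 13,000×£152.40 + (13,000/371.5)×267 + (371.5/2)×0.33×£152.40 = £1,999,884.94.
EOQ at £149.70 = 374.9 < 3400, so use break Q=3400: TC = 13,000×£149.70 + (13,000/3400.0)×267 + (3400.0/2)×0.33×£149.70 = £2,031,102.58.
Lowest total cost among the candidates is at Q = 371.5.

TC* ≈ £1,999,885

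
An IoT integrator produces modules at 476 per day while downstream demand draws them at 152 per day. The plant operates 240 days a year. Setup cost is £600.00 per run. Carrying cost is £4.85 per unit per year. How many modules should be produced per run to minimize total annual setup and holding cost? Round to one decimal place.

Q* ≈ 3,641.5 modules

Annual demand D = 152 × 240 = 36,480.
Production build-up factor (1 − d/p) = 1 − 152/476 = 0.6807.
Q* = √(2DS / (H(1 − d/p))) = √(2 × 36,480 × 600 / (4.85 × 0.6807)).
= √(43,776,000 / 3.3013) ≈ 3641.482.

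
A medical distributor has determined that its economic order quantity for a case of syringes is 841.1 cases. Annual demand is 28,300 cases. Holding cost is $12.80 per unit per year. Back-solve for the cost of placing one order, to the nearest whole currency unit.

S ≈ $160

Invert the EOQ relation Q*² = 2DS/H.
From Q* = √(2DS/H): S = Q*²H / (2D) = 841.1² × 12.8 / (2 × 28,300) = 159.9885.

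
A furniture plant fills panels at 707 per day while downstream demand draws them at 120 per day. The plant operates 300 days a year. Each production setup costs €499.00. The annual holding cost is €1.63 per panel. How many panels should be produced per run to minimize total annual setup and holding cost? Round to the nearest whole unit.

Annual demand D = 120 × 300 = 36,000.
Production build-up factor (1 − d/p) = 1 − 120/707 = 0.8303.
Q* = √(2DS / (H(1 − d/p))) = √(2 × 36,000 × 499 / (1.63 × 0.8303)).
= √(35,928,000 / 1.3533) ≈ 5152.445.

Q* ≈ 5,152 panels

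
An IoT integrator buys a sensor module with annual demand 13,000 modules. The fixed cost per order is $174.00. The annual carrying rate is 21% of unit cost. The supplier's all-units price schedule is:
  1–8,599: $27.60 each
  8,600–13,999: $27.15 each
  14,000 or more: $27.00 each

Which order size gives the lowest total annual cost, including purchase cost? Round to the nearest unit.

Q* ≈ 883 modules

Holding cost per unit per year at price C is H = 0.21·C.
Candidates are each tier's EOQ (if it falls in that tier) and each price-break quantity.
EOQ at $27.60 = 883.5 (feasible in tier 1): TC = 13,000×$27.60 + (13,000/883.5)×174 + (883.5/2)×0.21×$27.60 = $363,920.65.
EOQ at $27.15 = 890.8 < 8600, so use break Q=8600: TC = 13,000×$27.15 + (13,000/8600.0)×174 + (8600.0/2)×0.21×$27.15 = $377,729.47.
EOQ at $27.00 = 893.2 < 14000, so use break Q=14000: TC = 13,000×$27.00 + (13,000/14000.0)×174 + (14000.0/2)×0.21×$27.00 = $390,851.57.
Lowest total cost is $363,920.65 at Q = 883.5.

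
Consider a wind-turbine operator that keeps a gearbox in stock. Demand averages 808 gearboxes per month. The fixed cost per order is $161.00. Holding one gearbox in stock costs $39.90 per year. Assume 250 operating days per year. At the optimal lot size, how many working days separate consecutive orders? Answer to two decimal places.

Annual demand D = 808 × 12 = 9,696.
Q* = √(2DS/H) = √(2 × 9,696 × 161 / 39.9) ≈ 279.73.
Cycle time = Q*/D × 250 = 279.73 / 9,696 × 250 ≈ 7.212 days.

T ≈ 7.21 days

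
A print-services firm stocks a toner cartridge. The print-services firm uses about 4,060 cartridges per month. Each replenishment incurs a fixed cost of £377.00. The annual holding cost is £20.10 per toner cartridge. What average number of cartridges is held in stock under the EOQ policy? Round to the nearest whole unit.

Average inventory ≈ 676 cartridges

Annual demand D = 4,060 × 12 = 48,720.
EOQ = √(2DS/H) = √(2 × 48,720 × 377 / 20.1) ≈ 1351.89.
Average inventory = Q*/2 ≈ 1351.89 / 2 = 675.945.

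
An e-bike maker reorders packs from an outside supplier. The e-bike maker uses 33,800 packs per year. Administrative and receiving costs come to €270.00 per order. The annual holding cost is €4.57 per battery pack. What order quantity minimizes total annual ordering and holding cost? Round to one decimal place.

EOQ = √(2DS / H) = √(2 × 33,800 × 270 / 4.57).
= √(18,252,000 / 4.57) = √3,993,873.0853 ≈ 1998.468.

Q* ≈ 1,998.5 packs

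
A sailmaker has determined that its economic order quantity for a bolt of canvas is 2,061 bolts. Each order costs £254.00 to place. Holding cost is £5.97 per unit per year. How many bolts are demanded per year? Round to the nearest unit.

Invert the EOQ relation Q*² = 2DS/H.
From Q* = √(2DS/H): D = Q*²H / (2S) = 2,061² × 5.97 / (2 × 254) = 49919.083.

D ≈ 49,919 bolts per year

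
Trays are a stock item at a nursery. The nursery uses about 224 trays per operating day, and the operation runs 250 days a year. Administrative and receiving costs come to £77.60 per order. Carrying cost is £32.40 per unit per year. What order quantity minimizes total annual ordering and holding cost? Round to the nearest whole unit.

Q* ≈ 518 trays

Annual demand D = 224 × 250 = 56,000.
EOQ = √(2DS / H) = √(2 × 56,000 × 77.6 / 32.4).
= √(8,691,200 / 32.4) = √268,246.9136 ≈ 517.926.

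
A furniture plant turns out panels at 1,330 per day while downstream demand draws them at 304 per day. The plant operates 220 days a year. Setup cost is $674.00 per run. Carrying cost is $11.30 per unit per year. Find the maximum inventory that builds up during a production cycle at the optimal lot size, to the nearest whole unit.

Annual demand D = 304 × 220 = 66,880.
Production build-up factor (1 − d/p) = 1 − 304/1,330 = 0.7714.
Q* = √(2DS / (H(1 − d/p))) = √(2 × 66,880 × 674 / (11.3 × 0.7714)).
= √(90,154,240 / 8.7171) ≈ 3215.926.
Maximum inventory = Q*(1 − d/p) = 3215.926 × 0.7714 ≈ 2480.857.

I_max ≈ 2,481 panels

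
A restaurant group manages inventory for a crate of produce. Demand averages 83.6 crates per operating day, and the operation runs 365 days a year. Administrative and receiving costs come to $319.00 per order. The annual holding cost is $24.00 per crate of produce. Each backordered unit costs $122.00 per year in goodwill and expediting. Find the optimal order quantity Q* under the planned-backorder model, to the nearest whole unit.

Annual demand D = 83.6 × 365 = 30,514.
With planned backorders, Q* = √(2DS/H) · √((H+B)/B).
√(2DS/H) = √(2 × 30,514 × 319 / 24) = 900.646.
√((H+B)/B) = √((24+122)/122) = 1.0939.
Q* ≈ 985.260.

Q* ≈ 985 crates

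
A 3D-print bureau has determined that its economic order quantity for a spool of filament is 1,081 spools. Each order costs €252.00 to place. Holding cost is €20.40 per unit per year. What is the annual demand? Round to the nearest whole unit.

Squaring Q* = √(2DS/H) gives Q*² = 2DS/H.
From Q* = √(2DS/H): D = Q*²H / (2S) = 1,081² × 20.4 / (2 × 252) = 47298.898.

D ≈ 47,299 spools per year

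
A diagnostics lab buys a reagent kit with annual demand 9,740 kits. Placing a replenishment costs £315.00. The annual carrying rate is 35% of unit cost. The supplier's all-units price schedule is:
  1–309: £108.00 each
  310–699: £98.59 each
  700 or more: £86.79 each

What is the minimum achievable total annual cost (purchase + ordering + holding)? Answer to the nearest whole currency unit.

TC* ≈ £860,349

Holding cost per unit per year at price C is H = 0.35·C.
Evaluate total cost at each tier's feasible EOQ or, if the EOQ is below the tier, at the tier's minimum quantity.
Tier 1 (£108.00): EOQ = 402.9 exceeds tier's upper bound 309, so this tier is dominated.
EOQ at £98.59 = 421.7 (feasible in tier 2): TC = 9,740×£98.59 + (9,740/421.7)×315 + (421.7/2)×0.35×£98.59 = £974,817.85.
EOQ at £86.79 = 449.4 < 700, so use break Q=700: TC = 9,740×£86.79 + (9,740/700.0)×315 + (700.0/2)×0.35×£86.79 = £860,349.38.
Lowest total cost among the candidates is at Q = 700.0.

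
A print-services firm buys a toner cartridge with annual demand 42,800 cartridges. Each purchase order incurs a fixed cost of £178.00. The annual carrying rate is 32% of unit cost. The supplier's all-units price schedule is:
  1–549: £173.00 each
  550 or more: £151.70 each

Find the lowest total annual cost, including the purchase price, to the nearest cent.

TC* ≈ £6,519,956.60

Holding cost per unit per year at price C is H = 0.32·C.
For each price level, check whether its EOQ is feasible; otherwise the best quantity at that price is the breakpoint.
EOQ at £173.00 = 524.6 (feasible in tier 1): TC = 42,800×£173.00 + (42,800/524.6)×178 + (524.6/2)×0.32×£173.00 = £7,433,443.23.
EOQ at £151.70 = 560.2 (feasible in tier 2): TC = 42,800×£151.70 + (42,800/560.2)×178 + (560.2/2)×0.32×£151.70 = £6,519,956.60.
Lowest total cost among the candidates is at Q = 560.2.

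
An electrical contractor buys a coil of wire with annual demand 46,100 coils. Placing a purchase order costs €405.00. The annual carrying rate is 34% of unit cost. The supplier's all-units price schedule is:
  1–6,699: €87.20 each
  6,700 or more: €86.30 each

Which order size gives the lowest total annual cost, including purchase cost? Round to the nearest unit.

Q* ≈ 1,122 coils

Holding cost per unit per year at price C is H = 0.34·C.
For each price level, check whether its EOQ is feasible; otherwise the best quantity at that price is the breakpoint.
EOQ at €87.20 = 1122.3 (feasible in tier 1): TC = 46,100×€87.20 + (46,100/1122.3)×405 + (1122.3/2)×0.34×€87.20 = €4,053,192.90.
EOQ at €86.30 = 1128.1 < 6700, so use break Q=6700: TC = 46,100×€86.30 + (46,100/6700.0)×405 + (6700.0/2)×0.34×€86.30 = €4,079,512.34.
Lowest total cost is €4,053,192.90 at Q = 1122.3.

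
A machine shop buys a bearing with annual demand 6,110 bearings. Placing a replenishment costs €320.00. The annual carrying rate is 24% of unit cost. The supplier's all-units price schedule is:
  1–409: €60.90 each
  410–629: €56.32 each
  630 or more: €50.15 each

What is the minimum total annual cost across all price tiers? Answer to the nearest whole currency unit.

Holding cost per unit per year at price C is H = 0.24·C.
For each price level, check whether its EOQ is feasible; otherwise the best quantity at that price is the breakpoint.
Tier 1 (€60.90): EOQ = 517.2 exceeds tier's upper bound 409, so this tier is dominated.
EOQ at €56.32 = 537.9 (feasible in tier 2): TC = 6,110×€56.32 + (6,110/537.9)×320 + (537.9/2)×0.24×€56.32 = €351,385.42.
EOQ at €50.15 = 570.0 < 630, so use break Q=630: TC = 6,110×€50.15 + (6,110/630.0)×320 + (630.0/2)×0.24×€50.15 = €313,311.33.
Lowest total cost among the candidates is at Q = 630.0.

TC* ≈ €313,311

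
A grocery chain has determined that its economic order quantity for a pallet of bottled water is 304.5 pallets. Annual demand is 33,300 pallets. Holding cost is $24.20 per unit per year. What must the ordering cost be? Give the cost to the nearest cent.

Invert the EOQ relation Q*² = 2DS/H.
From Q* = √(2DS/H): S = Q*²H / (2D) = 304.5² × 24.2 / (2 × 33,300) = 33.6911.

S ≈ $33.69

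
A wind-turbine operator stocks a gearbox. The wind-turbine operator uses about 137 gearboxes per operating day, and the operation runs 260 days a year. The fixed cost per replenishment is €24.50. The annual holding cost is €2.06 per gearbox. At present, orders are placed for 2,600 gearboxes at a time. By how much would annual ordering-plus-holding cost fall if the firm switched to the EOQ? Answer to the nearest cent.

Extra cost ≈ €1,117.47 per year

Annual demand D = 137 × 260 = 35,620.
EOQ = √(2DS/H) = √(2 × 35,620 × 24.5 / 2.06) ≈ 920.47.
Cost at Q* = (D/Q*)S + (Q*/2)H = √(2DSH) ≈ €1,896.18.
Cost at Q = 2,600: (35,620/2,600)×24.5 + (2,600/2)×2.06 = €335.65 + €2,678.00 = €3,013.65.
Excess = €3,013.65 − €1,896.18 = €1,117.47.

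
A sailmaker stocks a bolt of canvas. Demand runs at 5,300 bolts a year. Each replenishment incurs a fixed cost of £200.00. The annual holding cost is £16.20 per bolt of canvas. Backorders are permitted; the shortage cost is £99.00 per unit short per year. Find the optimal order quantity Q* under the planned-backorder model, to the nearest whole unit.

Q* ≈ 390 bolts

With planned backorders, Q* = √(2DS/H) · √((H+B)/B).
√(2DS/H) = √(2 × 5,300 × 200 / 16.2) = 361.752.
√((H+B)/B) = √((16.2+99)/99) = 1.0787.
Q* ≈ 390.229.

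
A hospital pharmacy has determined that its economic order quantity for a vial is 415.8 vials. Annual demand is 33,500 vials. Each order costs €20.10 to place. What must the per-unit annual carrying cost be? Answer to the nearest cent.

Squaring Q* = √(2DS/H) gives Q*² = 2DS/H.
From Q* = √(2DS/H): H = 2DS / Q*² = 2 × 33,500 × 20.1 / 415.8² = 7.7894.

H ≈ €7.79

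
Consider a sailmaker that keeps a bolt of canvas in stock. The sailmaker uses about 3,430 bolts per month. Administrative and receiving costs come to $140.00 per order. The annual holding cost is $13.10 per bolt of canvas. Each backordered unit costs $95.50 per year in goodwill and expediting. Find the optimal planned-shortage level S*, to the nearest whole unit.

Annual demand D = 3,430 × 12 = 41,160.
With planned backorders, Q* = √(2DS/H) · √((H+B)/B).
√(2DS/H) = √(2 × 41,160 × 140 / 13.1) = 937.953.
√((H+B)/B) = √((13.1+95.5)/95.5) = 1.0664.
Q* ≈ 1000.217.
S* = Q* · H/(H+B) = 1000.217 × 13.1/108.6 ≈ 120.652.

S* ≈ 121 bolts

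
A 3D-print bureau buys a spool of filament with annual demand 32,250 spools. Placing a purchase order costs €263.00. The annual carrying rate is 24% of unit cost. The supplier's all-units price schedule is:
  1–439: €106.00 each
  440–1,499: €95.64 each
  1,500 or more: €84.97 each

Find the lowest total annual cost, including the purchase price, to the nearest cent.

TC* ≈ €2,761,231.60

Holding cost per unit per year at price C is H = 0.24·C.
Evaluate total cost at each tier's feasible EOQ or, if the EOQ is below the tier, at the tier's minimum quantity.
Tier 1 (€106.00): EOQ = 816.6 exceeds tier's upper bound 439, so this tier is dominated.
EOQ at €95.64 = 859.7 (feasible in tier 2): TC = 32,250×€95.64 + (32,250/859.7)×263 + (859.7/2)×0.24×€95.64 = €3,104,122.55.
EOQ at €84.97 = 912.1 < 1500, so use break Q=1500: TC = 32,250×€84.97 + (32,250/1500.0)×263 + (1500.0/2)×0.24×€84.97 = €2,761,231.60.
Lowest total cost among the candidates is at Q = 1500.0.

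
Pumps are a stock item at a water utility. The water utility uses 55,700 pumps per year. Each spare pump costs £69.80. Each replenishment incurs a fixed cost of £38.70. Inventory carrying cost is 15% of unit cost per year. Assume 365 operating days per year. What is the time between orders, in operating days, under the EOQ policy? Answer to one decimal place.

Holding cost H = 0.15 × £69.80 = £10.4700 per unit per year.
The optimal lot size = √(2DS/H) = √(2 × 55,700 × 38.7 / 10.47) ≈ 641.69.
Cycle time = Q*/D × 365 = 641.69 / 55,700 × 365 ≈ 4.205 days.

T ≈ 4.2 days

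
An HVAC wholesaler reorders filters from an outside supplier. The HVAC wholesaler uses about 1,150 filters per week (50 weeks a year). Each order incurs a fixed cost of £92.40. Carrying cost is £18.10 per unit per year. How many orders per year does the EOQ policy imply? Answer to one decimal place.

Annual demand D = 1,150 × 50 = 57,500.
Q* = √(2DS/H) = √(2 × 57,500 × 92.4 / 18.1) ≈ 766.21.
Orders per year = D / Q* = 57,500 / 766.21 ≈ 75.045.

N ≈ 75.0 orders per year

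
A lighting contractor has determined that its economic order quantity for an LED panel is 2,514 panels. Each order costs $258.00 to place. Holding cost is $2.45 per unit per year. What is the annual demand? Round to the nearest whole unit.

Invert the EOQ relation Q*² = 2DS/H.
From Q* = √(2DS/H): D = Q*²H / (2S) = 2,514² × 2.45 / (2 × 258) = 30008.683.

D ≈ 30,009 panels per year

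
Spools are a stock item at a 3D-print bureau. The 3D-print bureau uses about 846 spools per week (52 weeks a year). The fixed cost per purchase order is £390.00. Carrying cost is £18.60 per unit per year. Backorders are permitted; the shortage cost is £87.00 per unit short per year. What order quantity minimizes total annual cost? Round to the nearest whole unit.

Q* ≈ 1,496 spools

Annual demand D = 846 × 52 = 43,992.
With planned backorders, Q* = √(2DS/H) · √((H+B)/B).
√(2DS/H) = √(2 × 43,992 × 390 / 18.6) = 1358.244.
√((H+B)/B) = √((18.6+87)/87) = 1.1017.
Q* ≈ 1496.408.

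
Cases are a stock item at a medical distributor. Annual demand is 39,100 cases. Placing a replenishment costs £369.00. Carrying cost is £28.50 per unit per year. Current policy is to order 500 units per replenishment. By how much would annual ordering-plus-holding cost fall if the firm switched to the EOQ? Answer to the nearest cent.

EOQ = √(2DS/H) = √(2 × 39,100 × 369 / 28.5) ≈ 1006.22.
Cost at Q* = (D/Q*)S + (Q*/2)H = √(2DSH) ≈ £28,677.35.
Cost at Q = 500: (39,100/500)×369 + (500/2)×28.5 = £28,855.80 + £7,125.00 = £35,980.80.
Excess = £35,980.80 − £28,677.35 = £7,303.45.

Extra cost ≈ £7,303.45 per year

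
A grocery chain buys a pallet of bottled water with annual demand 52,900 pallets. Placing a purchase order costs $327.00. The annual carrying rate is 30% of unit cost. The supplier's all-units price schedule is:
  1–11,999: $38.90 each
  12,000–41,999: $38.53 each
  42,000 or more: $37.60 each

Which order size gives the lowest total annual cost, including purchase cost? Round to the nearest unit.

Holding cost per unit per year at price C is H = 0.30·C.
For each price level, check whether its EOQ is feasible; otherwise the best quantity at that price is the breakpoint.
EOQ at $38.90 = 1721.8 (feasible in tier 1): TC = 52,900×$38.90 + (52,900/1721.8)×327 + (1721.8/2)×0.30×$38.90 = $2,077,903.34.
EOQ at $38.53 = 1730.0 < 12000, so use break Q=12000: TC = 52,900×$38.53 + (52,900/12000.0)×327 + (12000.0/2)×0.30×$38.53 = $2,109,032.52.
EOQ at $37.60 = 1751.3 < 42000, so use break Q=42000: TC = 52,900×$37.60 + (52,900/42000.0)×327 + (42000.0/2)×0.30×$37.60 = $2,226,331.86.
Lowest total cost is $2,077,903.34 at Q = 1721.8.

Q* ≈ 1,722 pallets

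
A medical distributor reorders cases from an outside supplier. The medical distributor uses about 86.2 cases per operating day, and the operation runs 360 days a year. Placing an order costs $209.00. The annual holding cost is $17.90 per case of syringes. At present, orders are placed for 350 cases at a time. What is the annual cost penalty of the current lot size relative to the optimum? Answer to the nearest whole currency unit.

Extra cost ≈ $6,425 per year

Annual demand D = 86.2 × 360 = 31,032.
EOQ = √(2DS/H) = √(2 × 31,032 × 209 / 17.9) ≈ 851.27.
Cost at Q* = (D/Q*)S + (Q*/2)H = √(2DSH) ≈ $15,237.70.
Cost at Q = 350: (31,032/350)×209 + (350/2)×17.9 = $18,530.54 + $3,132.50 = $21,663.04.
Excess = $21,663.04 − $15,237.70 = $6,425.33.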